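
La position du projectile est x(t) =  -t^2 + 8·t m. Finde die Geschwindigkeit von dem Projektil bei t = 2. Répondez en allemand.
Wir müssen unsere Gleichung für die Position x(t) = -t^2 + 8·t 1-mal ableiten. Mit d/dt von x(t) finden wir v(t) = 8 - 2·t. Aus der Gleichung für die Geschwindigkeit v(t) = 8 - 2·t, setzen wir t = 2 ein und erhalten v = 4.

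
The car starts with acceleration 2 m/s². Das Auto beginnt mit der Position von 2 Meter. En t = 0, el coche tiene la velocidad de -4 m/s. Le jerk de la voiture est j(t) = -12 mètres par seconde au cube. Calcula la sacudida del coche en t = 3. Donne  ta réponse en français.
En utilisant j(t) = -12 et en substituant t = 3, nous trouvons j = -12.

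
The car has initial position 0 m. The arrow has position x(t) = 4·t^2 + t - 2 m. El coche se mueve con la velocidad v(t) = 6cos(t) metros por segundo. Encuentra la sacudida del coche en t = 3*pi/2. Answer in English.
We must differentiate our velocity equation v(t) = 6·cos(t) 2 times. The derivative of velocity gives acceleration: a(t) = -6·sin(t). Differentiating acceleration, we get jerk: j(t) = -6·cos(t). From the given jerk equation j(t) = -6·cos(t), we substitute t = 3*pi/2 to get j = 0.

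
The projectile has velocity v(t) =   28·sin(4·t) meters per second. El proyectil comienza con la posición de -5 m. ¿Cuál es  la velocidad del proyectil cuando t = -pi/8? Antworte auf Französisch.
Nous avons la vitesse v(t) = 28·sin(4·t). En substituant t = -pi/8: v(-pi/8) = -28.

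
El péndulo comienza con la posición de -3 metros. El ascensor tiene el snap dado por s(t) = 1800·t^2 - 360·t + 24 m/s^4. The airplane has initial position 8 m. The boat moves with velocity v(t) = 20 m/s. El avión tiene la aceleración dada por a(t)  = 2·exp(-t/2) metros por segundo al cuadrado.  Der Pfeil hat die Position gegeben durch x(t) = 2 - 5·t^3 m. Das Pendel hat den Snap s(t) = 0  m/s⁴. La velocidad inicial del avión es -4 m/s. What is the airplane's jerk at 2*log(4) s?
To solve this, we need to take 1 derivative of our acceleration equation a(t) = 2·exp(-t/2). The derivative of acceleration gives jerk: j(t) = -exp(-t/2). Using j(t) = -exp(-t/2) and substituting t = 2*log(4), we find j = -1/4.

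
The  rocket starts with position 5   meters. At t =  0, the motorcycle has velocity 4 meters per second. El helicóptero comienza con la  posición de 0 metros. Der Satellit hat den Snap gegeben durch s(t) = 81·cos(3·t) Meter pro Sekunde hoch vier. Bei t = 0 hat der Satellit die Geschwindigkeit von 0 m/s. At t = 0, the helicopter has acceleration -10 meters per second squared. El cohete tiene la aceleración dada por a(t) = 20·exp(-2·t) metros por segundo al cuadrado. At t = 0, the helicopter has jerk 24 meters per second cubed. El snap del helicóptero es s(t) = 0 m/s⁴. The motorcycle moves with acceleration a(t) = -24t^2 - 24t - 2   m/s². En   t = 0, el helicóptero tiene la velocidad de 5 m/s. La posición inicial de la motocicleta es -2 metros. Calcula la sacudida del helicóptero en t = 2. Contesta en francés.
Nous devons trouver l'intégrale de notre équation du snap s(t) = 0 1 fois. En prenant ∫s(t)dt et en appliquant j(0) = 24, nous trouvons j(t) = 24. En utilisant j(t) = 24 et en substituant t = 2, nous trouvons j = 24.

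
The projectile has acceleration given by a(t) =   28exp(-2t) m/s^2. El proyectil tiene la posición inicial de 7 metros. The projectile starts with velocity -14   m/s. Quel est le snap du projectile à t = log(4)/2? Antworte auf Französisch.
Nous devons dériver notre équation de l'accélération a(t) = 28·exp(-2·t) 2 fois. En prenant d/dt de a(t), nous trouvons j(t) = -56·exp(-2·t). En dérivant le jerk, nous obtenons le snap: s(t) = 112·exp(-2·t). De l'équation du snap s(t) = 112·exp(-2·t), nous substituons t = log(4)/2 pour obtenir s = 28.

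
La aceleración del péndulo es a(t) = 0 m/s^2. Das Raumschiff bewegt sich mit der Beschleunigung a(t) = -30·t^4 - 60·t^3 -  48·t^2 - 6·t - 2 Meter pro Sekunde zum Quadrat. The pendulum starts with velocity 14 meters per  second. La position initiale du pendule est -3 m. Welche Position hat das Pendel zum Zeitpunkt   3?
Um dies zu lösen, müssen wir 2 Integrale unserer Gleichung für die Beschleunigung a(t) = 0 finden. Durch Integration von der Beschleunigung und Verwendung der Anfangsbedingung v(0) = 14, erhalten wir v(t) = 14. Mit ∫v(t)dt und Anwendung von x(0) = -3, finden wir x(t) = 14·t - 3. Wir haben die Position x(t) = 14·t - 3. Durch Einsetzen von t = 3: x(3) = 39.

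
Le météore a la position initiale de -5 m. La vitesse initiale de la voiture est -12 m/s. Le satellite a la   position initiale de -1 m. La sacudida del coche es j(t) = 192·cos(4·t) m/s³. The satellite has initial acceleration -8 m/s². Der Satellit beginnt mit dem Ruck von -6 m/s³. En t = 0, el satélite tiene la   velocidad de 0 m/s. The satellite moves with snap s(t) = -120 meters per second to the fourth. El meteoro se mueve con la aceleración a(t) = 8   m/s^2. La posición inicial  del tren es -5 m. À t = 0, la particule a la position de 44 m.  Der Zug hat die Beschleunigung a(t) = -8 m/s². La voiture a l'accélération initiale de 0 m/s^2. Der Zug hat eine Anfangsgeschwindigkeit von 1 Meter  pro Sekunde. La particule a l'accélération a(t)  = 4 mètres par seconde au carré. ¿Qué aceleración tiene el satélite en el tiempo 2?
Debemos encontrar la antiderivada de nuestra ecuación del snap s(t) = -120 2 veces. La integral del snap, con j(0) = -6, da la sacudida: j(t) = -120·t - 6. La antiderivada de la sacudida, con a(0) = -8, da la aceleración: a(t) = -60·t^2 - 6·t - 8. Usando a(t) = -60·t^2 - 6·t - 8 y sustituyendo t = 2, encontramos a = -260.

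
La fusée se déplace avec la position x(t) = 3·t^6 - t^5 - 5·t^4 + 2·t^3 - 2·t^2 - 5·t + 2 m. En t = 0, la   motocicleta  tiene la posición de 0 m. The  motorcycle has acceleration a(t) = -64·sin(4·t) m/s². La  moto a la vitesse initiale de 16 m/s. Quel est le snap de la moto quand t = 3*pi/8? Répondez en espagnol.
Partiendo de la aceleración a(t) = -64·sin(4·t), tomamos 2 derivadas. Derivando la aceleración, obtenemos la sacudida: j(t) = -256·cos(4·t). Tomando d/dt de j(t), encontramos s(t) = 1024·sin(4·t). De la ecuación del snap s(t) = 1024·sin(4·t), sustituimos t = 3*pi/8 para obtener s = -1024.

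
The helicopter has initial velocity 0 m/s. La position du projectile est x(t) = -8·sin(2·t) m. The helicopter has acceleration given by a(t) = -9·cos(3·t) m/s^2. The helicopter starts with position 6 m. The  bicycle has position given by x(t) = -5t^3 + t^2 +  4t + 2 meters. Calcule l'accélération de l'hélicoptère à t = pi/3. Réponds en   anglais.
Using a(t) = -9·cos(3·t) and substituting t = pi/3, we find a = 9.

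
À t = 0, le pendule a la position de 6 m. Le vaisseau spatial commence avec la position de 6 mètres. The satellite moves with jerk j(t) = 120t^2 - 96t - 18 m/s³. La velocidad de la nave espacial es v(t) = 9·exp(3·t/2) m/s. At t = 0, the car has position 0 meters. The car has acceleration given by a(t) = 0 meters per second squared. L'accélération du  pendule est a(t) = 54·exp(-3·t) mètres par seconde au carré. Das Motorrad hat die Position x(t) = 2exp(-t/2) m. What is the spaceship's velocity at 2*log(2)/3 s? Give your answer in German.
Wir haben die Geschwindigkeit v(t) = 9·exp(3·t/2). Durch Einsetzen von t = 2*log(2)/3: v(2*log(2)/3) = 18.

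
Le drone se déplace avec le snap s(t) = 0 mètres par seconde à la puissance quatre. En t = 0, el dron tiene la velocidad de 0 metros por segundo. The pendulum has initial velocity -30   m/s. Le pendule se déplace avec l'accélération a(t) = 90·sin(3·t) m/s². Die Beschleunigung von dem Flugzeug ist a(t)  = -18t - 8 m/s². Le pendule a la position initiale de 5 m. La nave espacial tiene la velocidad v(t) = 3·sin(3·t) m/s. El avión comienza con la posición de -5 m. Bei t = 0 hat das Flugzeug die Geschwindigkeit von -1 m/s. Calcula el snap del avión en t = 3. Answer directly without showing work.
La respuesta es 0.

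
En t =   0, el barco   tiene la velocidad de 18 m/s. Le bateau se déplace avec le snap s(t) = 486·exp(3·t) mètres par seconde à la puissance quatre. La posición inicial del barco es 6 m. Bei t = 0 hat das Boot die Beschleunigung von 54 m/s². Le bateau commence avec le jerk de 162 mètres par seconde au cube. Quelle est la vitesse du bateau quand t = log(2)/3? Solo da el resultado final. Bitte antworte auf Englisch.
v(log(2)/3) = 36.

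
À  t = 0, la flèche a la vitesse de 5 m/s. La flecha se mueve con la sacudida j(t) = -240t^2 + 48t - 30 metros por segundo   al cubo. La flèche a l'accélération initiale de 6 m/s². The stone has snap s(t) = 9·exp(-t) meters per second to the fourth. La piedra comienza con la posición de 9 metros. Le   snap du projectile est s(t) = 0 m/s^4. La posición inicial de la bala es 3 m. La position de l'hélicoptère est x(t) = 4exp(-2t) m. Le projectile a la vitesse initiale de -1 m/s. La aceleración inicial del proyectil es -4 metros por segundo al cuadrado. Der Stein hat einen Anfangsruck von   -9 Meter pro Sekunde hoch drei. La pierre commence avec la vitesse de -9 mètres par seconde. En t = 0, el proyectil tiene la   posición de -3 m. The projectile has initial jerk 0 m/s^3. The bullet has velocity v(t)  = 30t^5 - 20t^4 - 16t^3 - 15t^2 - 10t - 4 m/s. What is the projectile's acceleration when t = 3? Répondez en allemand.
Wir müssen unsere Gleichung für den Snap s(t) = 0 2-mal integrieren. Die Stammfunktion von dem Snap ist der Ruck. Mit j(0) = 0 erhalten wir j(t) = 0. Das Integral von dem Ruck, mit a(0) = -4, ergibt die Beschleunigung: a(t) = -4. Mit a(t) = -4 und Einsetzen von t = 3, finden wir a = -4.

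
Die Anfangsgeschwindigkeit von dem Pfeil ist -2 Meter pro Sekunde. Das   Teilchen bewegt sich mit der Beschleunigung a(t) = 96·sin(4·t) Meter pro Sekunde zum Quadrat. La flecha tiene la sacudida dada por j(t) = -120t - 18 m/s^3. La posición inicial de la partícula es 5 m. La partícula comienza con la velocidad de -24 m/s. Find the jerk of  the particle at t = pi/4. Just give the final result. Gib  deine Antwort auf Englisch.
At t = pi/4, j = -384.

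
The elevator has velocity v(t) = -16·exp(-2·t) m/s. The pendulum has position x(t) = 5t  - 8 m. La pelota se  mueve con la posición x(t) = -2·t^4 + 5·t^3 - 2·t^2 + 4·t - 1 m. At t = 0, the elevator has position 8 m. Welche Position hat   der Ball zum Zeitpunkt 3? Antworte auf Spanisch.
Usando x(t) = -2·t^4 + 5·t^3 - 2·t^2 + 4·t - 1 y sustituyendo t = 3, encontramos x = -34.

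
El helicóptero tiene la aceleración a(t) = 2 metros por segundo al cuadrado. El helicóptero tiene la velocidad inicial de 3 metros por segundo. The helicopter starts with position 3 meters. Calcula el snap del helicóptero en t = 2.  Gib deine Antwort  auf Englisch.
We must differentiate our acceleration equation a(t) = 2 2 times. The derivative of acceleration gives jerk: j(t) = 0. The derivative of jerk gives snap: s(t) = 0. Using s(t) = 0 and substituting t = 2, we find s = 0.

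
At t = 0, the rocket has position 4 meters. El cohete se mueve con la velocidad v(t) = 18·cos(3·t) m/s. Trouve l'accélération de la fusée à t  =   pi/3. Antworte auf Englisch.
To solve this, we need to take 1 derivative of our velocity equation v(t) = 18·cos(3·t). Taking d/dt of v(t), we find a(t) = -54·sin(3·t). We have acceleration a(t) = -54·sin(3·t). Substituting t = pi/3: a(pi/3) = 0.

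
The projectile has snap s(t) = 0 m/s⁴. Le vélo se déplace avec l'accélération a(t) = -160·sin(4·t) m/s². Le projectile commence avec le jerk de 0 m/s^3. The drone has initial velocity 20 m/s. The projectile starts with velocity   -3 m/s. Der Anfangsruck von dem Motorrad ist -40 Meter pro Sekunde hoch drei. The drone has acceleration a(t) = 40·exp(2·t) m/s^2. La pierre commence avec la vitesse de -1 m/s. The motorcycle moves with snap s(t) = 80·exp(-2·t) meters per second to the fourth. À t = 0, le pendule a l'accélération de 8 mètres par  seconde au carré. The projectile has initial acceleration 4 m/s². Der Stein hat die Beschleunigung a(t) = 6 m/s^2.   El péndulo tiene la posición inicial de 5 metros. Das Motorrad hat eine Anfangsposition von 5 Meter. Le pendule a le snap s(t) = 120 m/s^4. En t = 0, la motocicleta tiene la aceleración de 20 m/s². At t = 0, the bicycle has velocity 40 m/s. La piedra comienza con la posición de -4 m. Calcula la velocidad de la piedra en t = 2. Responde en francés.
Nous devons trouver l'intégrale de notre équation de l'accélération a(t) = 6 1 fois. La primitive de l'accélération est la vitesse. En utilisant v(0) = -1, nous obtenons v(t) = 6·t - 1. De l'équation de la vitesse v(t) = 6·t - 1, nous substituons t = 2 pour obtenir v = 11.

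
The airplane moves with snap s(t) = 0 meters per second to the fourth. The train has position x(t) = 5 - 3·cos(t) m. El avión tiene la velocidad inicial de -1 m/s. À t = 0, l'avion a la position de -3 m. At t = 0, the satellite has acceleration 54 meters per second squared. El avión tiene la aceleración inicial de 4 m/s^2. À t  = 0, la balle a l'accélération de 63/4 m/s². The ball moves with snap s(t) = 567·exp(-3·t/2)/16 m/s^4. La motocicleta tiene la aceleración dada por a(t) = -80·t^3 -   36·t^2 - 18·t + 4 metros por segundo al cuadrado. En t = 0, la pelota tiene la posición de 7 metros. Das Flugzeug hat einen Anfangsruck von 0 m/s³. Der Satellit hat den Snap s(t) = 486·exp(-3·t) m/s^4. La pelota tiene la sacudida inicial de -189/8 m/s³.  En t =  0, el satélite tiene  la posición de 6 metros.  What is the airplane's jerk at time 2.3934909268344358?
We need to integrate our snap equation s(t) = 0 1 time. Integrating snap and using the initial condition j(0) = 0, we get j(t) = 0. We have jerk j(t) = 0. Substituting t = 2.3934909268344358: j(2.3934909268344358) = 0.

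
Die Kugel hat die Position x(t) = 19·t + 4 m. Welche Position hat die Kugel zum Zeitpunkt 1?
Wir haben die Position x(t) = 19·t + 4. Durch Einsetzen von t = 1: x(1) = 23.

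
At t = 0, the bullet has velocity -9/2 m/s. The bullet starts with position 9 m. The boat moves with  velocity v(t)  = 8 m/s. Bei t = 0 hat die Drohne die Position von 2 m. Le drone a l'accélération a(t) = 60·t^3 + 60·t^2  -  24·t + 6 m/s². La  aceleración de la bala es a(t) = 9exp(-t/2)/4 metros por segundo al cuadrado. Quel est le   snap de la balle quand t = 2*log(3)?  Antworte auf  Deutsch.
Wir müssen unsere Gleichung für die Beschleunigung a(t) = 9·exp(-t/2)/4 2-mal ableiten. Durch Ableiten von der Beschleunigung erhalten wir den Ruck: j(t) = -9·exp(-t/2)/8. Die Ableitung von dem Ruck ergibt den Snap: s(t) = 9·exp(-t/2)/16. Wir haben den Snap s(t) = 9·exp(-t/2)/16. Durch Einsetzen von t = 2*log(3): s(2*log(3)) = 3/16.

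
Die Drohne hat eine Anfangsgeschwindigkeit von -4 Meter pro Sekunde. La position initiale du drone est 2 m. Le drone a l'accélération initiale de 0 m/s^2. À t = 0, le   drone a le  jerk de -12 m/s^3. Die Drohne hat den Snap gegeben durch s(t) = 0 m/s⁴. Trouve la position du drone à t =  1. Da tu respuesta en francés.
Nous devons trouver la primitive de notre équation du snap s(t) = 0 4 fois. L'intégrale du snap, avec j(0) = -12, donne le jerk: j(t) = -12. La primitive du jerk est l'accélération. En utilisant a(0) = 0, nous obtenons a(t) = -12·t. En prenant ∫a(t)dt et en appliquant v(0) = -4, nous trouvons v(t) = -6·t^2 - 4. En prenant ∫v(t)dt et en appliquant x(0) = 2, nous trouvons x(t) = -2·t^3 - 4·t + 2. Nous avons la position x(t) = -2·t^3 - 4·t + 2. En substituant t = 1: x(1) = -4.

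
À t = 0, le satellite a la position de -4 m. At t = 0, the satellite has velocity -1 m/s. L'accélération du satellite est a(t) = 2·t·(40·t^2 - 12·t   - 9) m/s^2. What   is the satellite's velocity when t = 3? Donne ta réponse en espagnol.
Partiendo de la aceleración a(t) = 2·t·(40·t^2 - 12·t - 9), tomamos 1 antiderivada. Tomando ∫a(t)dt y aplicando v(0) = -1, encontramos v(t) = 20·t^4 - 8·t^3 - 9·t^2 - 1. Tenemos la velocidad v(t) = 20·t^4 - 8·t^3 - 9·t^2 - 1. Sustituyendo t = 3: v(3) = 1322.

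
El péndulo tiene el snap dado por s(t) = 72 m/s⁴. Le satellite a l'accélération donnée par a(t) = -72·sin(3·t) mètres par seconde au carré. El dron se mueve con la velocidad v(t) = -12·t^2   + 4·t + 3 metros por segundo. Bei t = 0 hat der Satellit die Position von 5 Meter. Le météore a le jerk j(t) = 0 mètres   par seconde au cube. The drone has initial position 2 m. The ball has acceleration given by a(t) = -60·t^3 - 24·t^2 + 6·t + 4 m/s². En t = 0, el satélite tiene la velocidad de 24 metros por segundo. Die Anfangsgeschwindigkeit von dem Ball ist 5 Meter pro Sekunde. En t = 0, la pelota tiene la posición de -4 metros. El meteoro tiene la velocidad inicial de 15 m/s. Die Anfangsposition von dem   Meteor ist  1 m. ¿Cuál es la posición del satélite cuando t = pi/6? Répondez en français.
Pour résoudre ceci, nous devons prendre 2 primitives de notre équation de l'accélération a(t) = -72·sin(3·t). L'intégrale de l'accélération, avec v(0) = 24, donne la vitesse: v(t) = 24·cos(3·t). En prenant ∫v(t)dt et en appliquant x(0) = 5, nous trouvons x(t) = 8·sin(3·t) + 5. En utilisant x(t) = 8·sin(3·t) + 5 et en substituant t = pi/6, nous trouvons x = 13.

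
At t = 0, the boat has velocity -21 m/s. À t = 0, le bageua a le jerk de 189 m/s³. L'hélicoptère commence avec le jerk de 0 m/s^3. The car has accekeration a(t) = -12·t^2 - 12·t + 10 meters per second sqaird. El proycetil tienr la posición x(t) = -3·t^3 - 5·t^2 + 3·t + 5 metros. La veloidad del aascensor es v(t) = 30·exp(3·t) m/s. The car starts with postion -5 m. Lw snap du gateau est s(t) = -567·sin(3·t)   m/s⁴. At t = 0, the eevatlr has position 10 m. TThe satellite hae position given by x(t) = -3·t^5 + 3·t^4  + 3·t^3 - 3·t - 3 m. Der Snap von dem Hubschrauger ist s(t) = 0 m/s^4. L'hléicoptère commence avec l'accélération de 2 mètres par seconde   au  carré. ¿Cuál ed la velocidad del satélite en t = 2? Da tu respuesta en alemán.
Wir müssen unsere Gleichung für die Position x(t) = -3·t^5 + 3·t^4 + 3·t^3 - 3·t - 3 1-mal ableiten. Die Ableitung von der Position ergibt die Geschwindigkeit: v(t) = -15·t^4 + 12·t^3 + 9·t^2 - 3. Aus der Gleichung für die Geschwindigkeit v(t) = -15·t^4 + 12·t^3 + 9·t^2 - 3, setzen wir t = 2 ein und erhalten v = -111.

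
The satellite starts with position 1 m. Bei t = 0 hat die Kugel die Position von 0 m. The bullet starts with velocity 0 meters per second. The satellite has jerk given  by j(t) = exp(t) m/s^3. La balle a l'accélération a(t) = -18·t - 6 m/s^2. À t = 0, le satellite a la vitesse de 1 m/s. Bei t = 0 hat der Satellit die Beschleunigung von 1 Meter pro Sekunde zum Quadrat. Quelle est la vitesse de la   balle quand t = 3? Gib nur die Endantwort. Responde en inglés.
The velocity at t = 3 is v = -99.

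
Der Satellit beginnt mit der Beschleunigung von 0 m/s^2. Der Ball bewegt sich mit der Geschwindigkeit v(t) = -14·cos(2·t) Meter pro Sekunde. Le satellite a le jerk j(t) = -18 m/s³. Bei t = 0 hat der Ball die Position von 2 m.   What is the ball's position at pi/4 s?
We must find the antiderivative of our velocity equation v(t) = -14·cos(2·t) 1 time. Finding the integral of v(t) and using x(0) = 2: x(t) = 2 - 7·sin(2·t). Using x(t) = 2 - 7·sin(2·t) and substituting t = pi/4, we find x = -5.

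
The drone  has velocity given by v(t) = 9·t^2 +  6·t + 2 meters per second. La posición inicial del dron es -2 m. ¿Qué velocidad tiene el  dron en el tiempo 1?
De la ecuación de la velocidad v(t) = 9·t^2 + 6·t + 2, sustituimos t = 1 para obtener v = 17.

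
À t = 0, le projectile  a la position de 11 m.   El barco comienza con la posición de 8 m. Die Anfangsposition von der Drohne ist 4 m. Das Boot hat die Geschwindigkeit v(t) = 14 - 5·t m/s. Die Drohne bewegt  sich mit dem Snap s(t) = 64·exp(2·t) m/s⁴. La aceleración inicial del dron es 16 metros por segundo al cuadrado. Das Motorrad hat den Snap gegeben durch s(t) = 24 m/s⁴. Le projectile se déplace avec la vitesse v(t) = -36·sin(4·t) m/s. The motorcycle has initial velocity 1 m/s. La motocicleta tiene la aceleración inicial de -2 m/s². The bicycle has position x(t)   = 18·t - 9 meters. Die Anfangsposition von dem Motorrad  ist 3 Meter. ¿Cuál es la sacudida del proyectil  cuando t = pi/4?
Debemos derivar nuestra ecuación de la velocidad v(t) = -36·sin(4·t) 2 veces. Derivando la velocidad, obtenemos la aceleración: a(t) = -144·cos(4·t). La derivada de la aceleración da la sacudida: j(t) = 576·sin(4·t). Usando j(t) = 576·sin(4·t) y sustituyendo t = pi/4, encontramos j = 0.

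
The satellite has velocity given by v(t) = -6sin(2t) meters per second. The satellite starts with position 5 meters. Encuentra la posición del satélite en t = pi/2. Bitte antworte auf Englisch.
Starting from velocity v(t) = -6·sin(2·t), we take 1 integral. The antiderivative of velocity is position. Using x(0) = 5, we get x(t) = 3·cos(2·t) + 2. Using x(t) = 3·cos(2·t) + 2 and substituting t = pi/2, we find x = -1.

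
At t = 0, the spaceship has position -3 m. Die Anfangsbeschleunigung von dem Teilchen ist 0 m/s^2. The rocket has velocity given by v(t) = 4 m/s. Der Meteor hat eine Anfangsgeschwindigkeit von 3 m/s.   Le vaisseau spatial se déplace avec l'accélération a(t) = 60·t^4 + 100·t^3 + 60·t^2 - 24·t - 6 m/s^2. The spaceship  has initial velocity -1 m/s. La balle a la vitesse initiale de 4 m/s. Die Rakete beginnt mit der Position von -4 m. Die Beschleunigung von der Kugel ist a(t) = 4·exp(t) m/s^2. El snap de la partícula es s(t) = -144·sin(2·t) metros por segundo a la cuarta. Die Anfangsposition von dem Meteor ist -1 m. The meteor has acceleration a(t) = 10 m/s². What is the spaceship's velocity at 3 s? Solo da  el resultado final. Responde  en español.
En t = 3, v = 5354.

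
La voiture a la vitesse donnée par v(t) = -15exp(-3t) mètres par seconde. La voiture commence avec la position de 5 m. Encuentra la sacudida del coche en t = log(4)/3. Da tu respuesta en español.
Partiendo de la velocidad v(t) = -15·exp(-3·t), tomamos 2 derivadas. Derivando la velocidad, obtenemos la aceleración: a(t) = 45·exp(-3·t). Derivando la aceleración, obtenemos la sacudida: j(t) = -135·exp(-3·t). Usando j(t) = -135·exp(-3·t) y sustituyendo t = log(4)/3, encontramos j = -135/4.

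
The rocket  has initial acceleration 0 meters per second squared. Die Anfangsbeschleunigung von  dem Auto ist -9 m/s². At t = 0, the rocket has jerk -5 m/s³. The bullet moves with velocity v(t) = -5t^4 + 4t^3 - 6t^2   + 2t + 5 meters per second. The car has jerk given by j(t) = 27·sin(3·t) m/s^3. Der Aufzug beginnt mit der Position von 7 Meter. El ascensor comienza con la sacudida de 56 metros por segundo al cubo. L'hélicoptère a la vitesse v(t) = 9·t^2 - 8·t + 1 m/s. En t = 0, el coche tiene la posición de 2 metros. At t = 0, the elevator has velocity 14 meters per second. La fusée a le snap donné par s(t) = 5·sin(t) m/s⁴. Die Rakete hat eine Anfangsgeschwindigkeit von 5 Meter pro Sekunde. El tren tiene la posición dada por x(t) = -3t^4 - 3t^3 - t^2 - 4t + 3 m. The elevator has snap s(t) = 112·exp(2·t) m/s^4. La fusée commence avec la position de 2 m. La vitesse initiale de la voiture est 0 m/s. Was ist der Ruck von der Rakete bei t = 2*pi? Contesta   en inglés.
We must find the integral of our snap equation s(t) = 5·sin(t) 1 time. The antiderivative of snap, with j(0) = -5, gives jerk: j(t) = -5·cos(t). Using j(t) = -5·cos(t) and substituting t = 2*pi, we find j = -5.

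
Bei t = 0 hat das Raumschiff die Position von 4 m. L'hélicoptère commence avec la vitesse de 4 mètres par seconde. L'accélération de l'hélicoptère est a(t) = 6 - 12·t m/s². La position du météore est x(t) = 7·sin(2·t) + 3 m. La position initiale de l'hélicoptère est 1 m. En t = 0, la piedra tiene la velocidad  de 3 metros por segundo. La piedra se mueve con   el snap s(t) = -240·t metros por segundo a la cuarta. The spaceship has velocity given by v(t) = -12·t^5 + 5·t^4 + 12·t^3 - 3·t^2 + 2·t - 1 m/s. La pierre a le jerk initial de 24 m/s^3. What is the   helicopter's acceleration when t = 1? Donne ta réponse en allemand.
Aus der Gleichung für die Beschleunigung a(t) = 6 - 12·t, setzen wir t = 1 ein und erhalten a = -6.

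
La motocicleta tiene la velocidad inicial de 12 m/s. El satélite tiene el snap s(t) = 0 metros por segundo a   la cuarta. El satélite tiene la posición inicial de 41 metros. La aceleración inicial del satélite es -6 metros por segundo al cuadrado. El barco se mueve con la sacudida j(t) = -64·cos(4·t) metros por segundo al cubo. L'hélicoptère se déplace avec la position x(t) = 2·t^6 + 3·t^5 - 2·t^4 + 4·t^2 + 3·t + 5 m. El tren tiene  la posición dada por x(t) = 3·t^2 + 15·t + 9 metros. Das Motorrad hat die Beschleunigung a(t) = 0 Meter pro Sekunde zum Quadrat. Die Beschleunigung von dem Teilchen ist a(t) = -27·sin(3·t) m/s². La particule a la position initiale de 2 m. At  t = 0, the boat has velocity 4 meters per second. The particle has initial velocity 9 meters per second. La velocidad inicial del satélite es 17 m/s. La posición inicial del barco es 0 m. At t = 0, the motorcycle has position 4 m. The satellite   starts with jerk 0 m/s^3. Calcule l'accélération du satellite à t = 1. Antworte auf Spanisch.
Necesitamos integrar nuestra ecuación del snap s(t) = 0 2 veces. La antiderivada del snap, con j(0) = 0, da la sacudida: j(t) = 0. Tomando ∫j(t)dt y aplicando a(0) = -6, encontramos a(t) = -6. Tenemos la aceleración a(t) = -6. Sustituyendo t = 1: a(1) = -6.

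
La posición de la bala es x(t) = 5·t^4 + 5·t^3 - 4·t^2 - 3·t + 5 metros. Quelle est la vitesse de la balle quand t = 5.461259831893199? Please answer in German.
Wir müssen unsere Gleichung für die Position x(t) = 5·t^4 + 5·t^3 - 4·t^2 - 3·t + 5 1-mal ableiten. Mit d/dt von x(t) finden wir v(t) = 20·t^3 + 15·t^2 - 8·t - 3. Mit v(t) = 20·t^3 + 15·t^2 - 8·t - 3 und Einsetzen von t = 5.461259831893199, finden wir v = 3658.37100188362.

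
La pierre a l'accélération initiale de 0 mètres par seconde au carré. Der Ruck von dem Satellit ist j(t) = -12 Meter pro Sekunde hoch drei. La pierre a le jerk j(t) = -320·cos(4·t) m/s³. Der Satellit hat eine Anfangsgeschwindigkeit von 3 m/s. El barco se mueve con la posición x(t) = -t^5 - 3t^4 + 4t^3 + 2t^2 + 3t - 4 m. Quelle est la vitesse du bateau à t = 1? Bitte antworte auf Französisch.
Nous devons dériver notre équation de la position x(t) = -t^5 - 3·t^4 + 4·t^3 + 2·t^2 + 3·t - 4 1 fois. En prenant d/dt de x(t), nous trouvons v(t) = -5·t^4 - 12·t^3 + 12·t^2 + 4·t + 3. De l'équation de la vitesse v(t) = -5·t^4 - 12·t^3 + 12·t^2 + 4·t + 3, nous substituons t = 1 pour obtenir v = 2.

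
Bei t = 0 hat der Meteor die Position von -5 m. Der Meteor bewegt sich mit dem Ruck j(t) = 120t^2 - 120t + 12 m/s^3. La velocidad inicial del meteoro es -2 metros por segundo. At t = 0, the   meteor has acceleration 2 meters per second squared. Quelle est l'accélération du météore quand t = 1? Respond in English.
Starting from jerk j(t) = 120·t^2 - 120·t + 12, we take 1 antiderivative. The antiderivative of jerk is acceleration. Using a(0) = 2, we get a(t) = 40·t^3 - 60·t^2 + 12·t + 2. From the given acceleration equation a(t) = 40·t^3 - 60·t^2 + 12·t + 2, we substitute t = 1 to get a = -6.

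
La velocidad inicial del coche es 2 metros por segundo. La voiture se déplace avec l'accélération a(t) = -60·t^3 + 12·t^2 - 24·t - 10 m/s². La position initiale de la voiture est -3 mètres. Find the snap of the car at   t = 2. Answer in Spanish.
Para resolver esto, necesitamos tomar 2 derivadas de nuestra ecuación de la aceleración a(t) = -60·t^3 + 12·t^2 - 24·t - 10. Tomando d/dt de a(t), encontramos j(t) = -180·t^2 + 24·t - 24. Tomando d/dt de j(t), encontramos s(t) = 24 - 360·t. Tenemos el snap s(t) = 24 - 360·t. Sustituyendo t = 2: s(2) = -696.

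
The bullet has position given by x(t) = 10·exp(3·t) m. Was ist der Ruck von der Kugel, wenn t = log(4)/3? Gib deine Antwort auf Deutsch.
Wir müssen unsere Gleichung für die Position x(t) = 10·exp(3·t) 3-mal ableiten. Die Ableitung von der Position ergibt die Geschwindigkeit: v(t) = 30·exp(3·t). Die Ableitung von der Geschwindigkeit ergibt die Beschleunigung: a(t) = 90·exp(3·t). Mit d/dt von a(t) finden wir j(t) = 270·exp(3·t). Wir haben den Ruck j(t) = 270·exp(3·t). Durch Einsetzen von t = log(4)/3: j(log(4)/3) = 1080.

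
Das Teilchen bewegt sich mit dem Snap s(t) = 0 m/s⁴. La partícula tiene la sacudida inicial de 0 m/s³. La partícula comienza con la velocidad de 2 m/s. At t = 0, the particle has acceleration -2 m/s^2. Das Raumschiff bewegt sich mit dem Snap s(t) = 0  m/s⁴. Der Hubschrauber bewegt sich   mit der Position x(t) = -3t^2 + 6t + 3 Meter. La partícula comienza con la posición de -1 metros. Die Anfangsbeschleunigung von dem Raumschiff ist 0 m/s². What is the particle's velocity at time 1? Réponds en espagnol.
Debemos encontrar la integral de nuestra ecuación del snap s(t) = 0 3 veces. La integral del snap es la sacudida. Usando j(0) = 0, obtenemos j(t) = 0. La antiderivada de la sacudida es la aceleración. Usando a(0) = -2, obtenemos a(t) = -2. La antiderivada de la aceleración es la velocidad. Usando v(0) = 2, obtenemos v(t) = 2 - 2·t. Tenemos la velocidad v(t) = 2 - 2·t. Sustituyendo t = 1: v(1) = 0.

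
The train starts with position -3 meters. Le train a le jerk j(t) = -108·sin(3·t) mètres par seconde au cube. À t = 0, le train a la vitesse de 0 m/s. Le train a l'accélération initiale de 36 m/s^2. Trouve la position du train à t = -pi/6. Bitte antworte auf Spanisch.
Partiendo de la sacudida j(t) = -108·sin(3·t), tomamos 3 antiderivadas. Integrando la sacudida y usando la condición inicial a(0) = 36, obtenemos a(t) = 36·cos(3·t). La antiderivada de la aceleración, con v(0) = 0, da la velocidad: v(t) = 12·sin(3·t). Tomando ∫v(t)dt y aplicando x(0) = -3, encontramos x(t) = 1 - 4·cos(3·t). Tenemos la posición x(t) = 1 - 4·cos(3·t). Sustituyendo t = -pi/6: x(-pi/6) = 1.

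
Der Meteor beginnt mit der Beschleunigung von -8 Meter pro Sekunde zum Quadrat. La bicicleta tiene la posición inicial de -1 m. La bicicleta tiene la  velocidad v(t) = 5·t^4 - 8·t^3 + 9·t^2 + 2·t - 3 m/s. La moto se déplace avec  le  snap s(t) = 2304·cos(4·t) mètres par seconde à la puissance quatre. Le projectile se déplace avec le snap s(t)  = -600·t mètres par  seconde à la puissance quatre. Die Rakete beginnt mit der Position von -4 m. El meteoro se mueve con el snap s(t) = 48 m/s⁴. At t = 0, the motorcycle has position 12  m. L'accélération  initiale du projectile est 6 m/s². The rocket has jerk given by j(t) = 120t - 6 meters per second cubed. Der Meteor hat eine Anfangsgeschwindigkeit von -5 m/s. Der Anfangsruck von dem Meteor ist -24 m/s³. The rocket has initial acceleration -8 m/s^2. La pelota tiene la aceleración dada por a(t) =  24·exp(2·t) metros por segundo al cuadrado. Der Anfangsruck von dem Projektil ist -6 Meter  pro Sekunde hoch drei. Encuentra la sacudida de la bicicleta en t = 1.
Debemos derivar nuestra ecuación de la velocidad v(t) = 5·t^4 - 8·t^3 + 9·t^2 + 2·t - 3 2 veces. Tomando d/dt de v(t), encontramos a(t) = 20·t^3 - 24·t^2 + 18·t + 2. La derivada de la aceleración da la sacudida: j(t) = 60·t^2 - 48·t + 18. Tenemos la sacudida j(t) = 60·t^2 - 48·t + 18. Sustituyendo t = 1: j(1) = 30.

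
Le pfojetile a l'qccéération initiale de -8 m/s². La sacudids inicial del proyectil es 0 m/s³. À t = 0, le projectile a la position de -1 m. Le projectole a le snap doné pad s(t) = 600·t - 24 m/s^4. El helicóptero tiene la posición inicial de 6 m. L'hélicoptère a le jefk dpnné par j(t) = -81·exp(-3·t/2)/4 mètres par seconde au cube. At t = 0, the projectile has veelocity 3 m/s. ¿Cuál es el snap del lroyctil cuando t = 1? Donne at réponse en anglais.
We have snap s(t) = 600·t - 24. Substituting t = 1: s(1) = 576.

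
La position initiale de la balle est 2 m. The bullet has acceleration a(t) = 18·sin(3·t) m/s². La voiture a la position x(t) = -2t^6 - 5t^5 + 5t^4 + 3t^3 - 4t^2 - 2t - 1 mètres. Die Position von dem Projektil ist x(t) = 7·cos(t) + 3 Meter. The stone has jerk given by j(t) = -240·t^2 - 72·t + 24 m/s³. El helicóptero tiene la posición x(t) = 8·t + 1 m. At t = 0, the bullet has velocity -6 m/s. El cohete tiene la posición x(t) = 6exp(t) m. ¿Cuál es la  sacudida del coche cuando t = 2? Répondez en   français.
Pour résoudre ceci, nous devons prendre 3 dérivées de notre équation de la position x(t) = -2·t^6 - 5·t^5 + 5·t^4 + 3·t^3 - 4·t^2 - 2·t - 1. La dérivée de la position donne la vitesse: v(t) = -12·t^5 - 25·t^4 + 20·t^3 + 9·t^2 - 8·t - 2. En dérivant la vitesse, nous obtenons l'accélération: a(t) = -60·t^4 - 100·t^3 + 60·t^2 + 18·t - 8. La dérivée de l'accélération donne le jerk: j(t) = -240·t^3 - 300·t^2 + 120·t + 18. De l'équation du jerk j(t) = -240·t^3 - 300·t^2 + 120·t + 18, nous substituons t = 2 pour obtenir j = -2862.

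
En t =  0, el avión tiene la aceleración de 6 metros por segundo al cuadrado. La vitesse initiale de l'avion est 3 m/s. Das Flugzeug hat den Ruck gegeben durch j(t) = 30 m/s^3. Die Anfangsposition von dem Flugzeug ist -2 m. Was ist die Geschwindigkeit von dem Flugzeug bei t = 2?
Wir müssen unsere Gleichung für den Ruck j(t) = 30 2-mal integrieren. Mit ∫j(t)dt und Anwendung von a(0) = 6, finden wir a(t) = 30·t + 6. Die Stammfunktion von der Beschleunigung ist die Geschwindigkeit. Mit v(0) = 3 erhalten wir v(t) = 15·t^2 + 6·t + 3. Aus der Gleichung für die Geschwindigkeit v(t) = 15·t^2 + 6·t + 3, setzen wir t = 2 ein und erhalten v = 75.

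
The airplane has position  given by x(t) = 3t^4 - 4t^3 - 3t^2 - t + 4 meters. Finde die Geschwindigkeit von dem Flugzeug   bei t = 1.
Um dies zu lösen, müssen wir 1 Ableitung unserer Gleichung für die Position x(t) = 3·t^4 - 4·t^3 - 3·t^2 - t + 4 nehmen. Die Ableitung von der Position ergibt die Geschwindigkeit: v(t) = 12·t^3 - 12·t^2 - 6·t - 1. Mit v(t) = 12·t^3 - 12·t^2 - 6·t - 1 und Einsetzen von t = 1, finden wir v = -7.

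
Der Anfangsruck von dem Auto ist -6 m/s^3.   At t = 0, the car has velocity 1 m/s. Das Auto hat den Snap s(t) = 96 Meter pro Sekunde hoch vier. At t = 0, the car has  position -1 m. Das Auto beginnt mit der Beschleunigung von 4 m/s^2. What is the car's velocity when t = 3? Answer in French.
En partant du snap s(t) = 96, nous prenons 3 intégrales. L'intégrale du snap, avec j(0) = -6, donne le jerk: j(t) = 96·t - 6. La primitive du jerk est l'accélération. En utilisant a(0) = 4, nous obtenons a(t) = 48·t^2 - 6·t + 4. En intégrant l'accélération et en utilisant la condition initiale v(0) = 1, nous obtenons v(t) = 16·t^3 - 3·t^2 + 4·t + 1. De l'équation de la vitesse v(t) = 16·t^3 - 3·t^2 + 4·t + 1, nous substituons t = 3 pour obtenir v = 418.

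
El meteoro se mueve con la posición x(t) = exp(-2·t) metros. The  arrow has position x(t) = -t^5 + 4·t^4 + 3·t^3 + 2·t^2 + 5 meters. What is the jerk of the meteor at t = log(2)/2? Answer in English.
Starting from position x(t) = exp(-2·t), we take 3 derivatives. Taking d/dt of x(t), we find v(t) = -2·exp(-2·t). Taking d/dt of v(t), we find a(t) = 4·exp(-2·t). Differentiating acceleration, we get jerk: j(t) = -8·exp(-2·t). Using j(t) = -8·exp(-2·t) and substituting t = log(2)/2, we find j = -4.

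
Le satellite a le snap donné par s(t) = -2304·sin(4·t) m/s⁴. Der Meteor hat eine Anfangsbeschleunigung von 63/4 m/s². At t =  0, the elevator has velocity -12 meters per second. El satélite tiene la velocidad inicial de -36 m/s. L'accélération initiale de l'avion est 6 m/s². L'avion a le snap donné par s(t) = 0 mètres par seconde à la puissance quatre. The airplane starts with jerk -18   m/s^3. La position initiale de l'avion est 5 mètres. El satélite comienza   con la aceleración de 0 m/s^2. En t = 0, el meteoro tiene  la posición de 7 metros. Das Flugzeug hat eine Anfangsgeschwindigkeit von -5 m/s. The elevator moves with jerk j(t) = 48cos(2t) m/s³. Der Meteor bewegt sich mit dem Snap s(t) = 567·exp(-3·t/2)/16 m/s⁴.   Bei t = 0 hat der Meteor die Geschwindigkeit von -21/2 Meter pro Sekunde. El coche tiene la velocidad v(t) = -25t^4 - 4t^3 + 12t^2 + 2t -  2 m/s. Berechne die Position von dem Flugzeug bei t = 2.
Wir müssen das Integral unserer Gleichung für den Snap s(t) = 0 4-mal finden. Die Stammfunktion von dem Snap, mit j(0) = -18, ergibt den Ruck: j(t) = -18. Mit ∫j(t)dt und Anwendung von a(0) = 6, finden wir a(t) = 6 - 18·t. Mit ∫a(t)dt und Anwendung von v(0) = -5, finden wir v(t) = -9·t^2 + 6·t - 5. Mit ∫v(t)dt und Anwendung von x(0) = 5, finden wir x(t) = -3·t^3 + 3·t^2 - 5·t + 5. Wir haben die Position x(t) = -3·t^3 + 3·t^2 - 5·t + 5. Durch Einsetzen von t = 2: x(2) = -17.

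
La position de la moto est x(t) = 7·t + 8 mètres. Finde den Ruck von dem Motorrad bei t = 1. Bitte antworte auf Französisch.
Pour résoudre ceci, nous devons prendre 3 dérivées de notre équation de la position x(t) = 7·t + 8. La dérivée de la position donne la vitesse: v(t) = 7. En dérivant la vitesse, nous obtenons l'accélération: a(t) = 0. La dérivée de l'accélération donne le jerk: j(t) = 0. En utilisant j(t) = 0 et en substituant t = 1, nous trouvons j = 0.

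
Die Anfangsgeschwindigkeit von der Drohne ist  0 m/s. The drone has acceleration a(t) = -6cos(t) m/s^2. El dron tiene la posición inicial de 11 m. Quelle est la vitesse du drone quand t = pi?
Nous devons intégrer notre équation de l'accélération a(t) = -6·cos(t) 1 fois. La primitive de l'accélération est la vitesse. En utilisant v(0) = 0, nous obtenons v(t) = -6·sin(t). En utilisant v(t) = -6·sin(t) et en substituant t = pi, nous trouvons v = 0.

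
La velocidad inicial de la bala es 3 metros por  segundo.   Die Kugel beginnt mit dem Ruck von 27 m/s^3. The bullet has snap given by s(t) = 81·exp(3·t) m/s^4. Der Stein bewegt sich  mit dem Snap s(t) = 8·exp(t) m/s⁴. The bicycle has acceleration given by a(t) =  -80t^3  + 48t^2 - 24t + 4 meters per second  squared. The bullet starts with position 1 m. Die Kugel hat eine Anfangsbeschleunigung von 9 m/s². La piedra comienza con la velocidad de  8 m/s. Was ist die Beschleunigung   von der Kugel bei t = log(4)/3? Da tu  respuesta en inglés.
To find the answer, we compute 2 integrals of s(t) = 81·exp(3·t). The integral of snap, with j(0) = 27, gives jerk: j(t) = 27·exp(3·t). Finding the integral of j(t) and using a(0) = 9: a(t) = 9·exp(3·t). From the given acceleration equation a(t) = 9·exp(3·t), we substitute t = log(4)/3 to get a = 36.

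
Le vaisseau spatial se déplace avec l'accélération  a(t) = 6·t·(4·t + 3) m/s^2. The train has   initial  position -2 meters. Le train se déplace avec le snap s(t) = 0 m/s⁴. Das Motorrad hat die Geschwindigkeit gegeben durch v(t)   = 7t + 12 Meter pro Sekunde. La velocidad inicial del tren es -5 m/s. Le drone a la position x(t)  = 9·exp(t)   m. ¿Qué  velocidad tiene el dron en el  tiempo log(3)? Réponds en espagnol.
Debemos derivar nuestra ecuación de la posición x(t) = 9·exp(t) 1 vez. Derivando la posición, obtenemos la velocidad: v(t) = 9·exp(t). Usando v(t) = 9·exp(t) y sustituyendo t = log(3), encontramos v = 27.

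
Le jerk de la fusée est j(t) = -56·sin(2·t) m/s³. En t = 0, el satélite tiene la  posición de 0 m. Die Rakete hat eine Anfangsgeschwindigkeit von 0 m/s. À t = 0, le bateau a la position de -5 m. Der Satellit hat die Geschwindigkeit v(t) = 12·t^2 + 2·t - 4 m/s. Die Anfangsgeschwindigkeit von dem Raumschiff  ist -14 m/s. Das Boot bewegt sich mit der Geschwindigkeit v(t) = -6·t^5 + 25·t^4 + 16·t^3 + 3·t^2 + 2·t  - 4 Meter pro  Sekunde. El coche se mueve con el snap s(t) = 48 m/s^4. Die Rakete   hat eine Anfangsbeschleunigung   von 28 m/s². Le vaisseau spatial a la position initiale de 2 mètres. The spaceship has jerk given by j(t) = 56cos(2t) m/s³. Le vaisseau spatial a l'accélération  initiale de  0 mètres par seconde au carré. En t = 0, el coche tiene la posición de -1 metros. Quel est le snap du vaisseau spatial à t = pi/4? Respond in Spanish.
Partiendo de la sacudida j(t) = 56·cos(2·t), tomamos 1 derivada. Derivando la sacudida, obtenemos el snap: s(t) = -112·sin(2·t). De la ecuación del snap s(t) = -112·sin(2·t), sustituimos t = pi/4 para obtener s = -112.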